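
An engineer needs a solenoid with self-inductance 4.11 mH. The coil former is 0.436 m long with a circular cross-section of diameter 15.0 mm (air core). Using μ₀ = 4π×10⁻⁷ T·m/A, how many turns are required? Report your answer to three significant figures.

A = π(d/2)² = π(7.500×10^-3 m)² = 1.767×10^-4 m².
From L = μ₀N²A/ℓ, N = √(Lℓ / (μ₀A)).
N = √[(4.110×10^-3)(0.436) / ((4π×10⁻⁷)×1.767×10^-4)] = √(8.069×10^6) ≈ 2840.7.

N ≈ 2840 turns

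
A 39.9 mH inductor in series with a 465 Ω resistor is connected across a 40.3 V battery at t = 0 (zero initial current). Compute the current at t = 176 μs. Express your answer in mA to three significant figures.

I ≈ 75.5 mA

τ = L/R = 3.990×10^-2/465 = 8.581×10^-5 s; final current I_∞ = ε/R = 40.3/465 = 8.667×10^-2 A.
I(t) = I_∞(1 − e^(−t/τ)) with t/τ = 2.051.
I = (8.667×10^-2)(1 − e^(−2.051)) = 7.552×10^-2 A.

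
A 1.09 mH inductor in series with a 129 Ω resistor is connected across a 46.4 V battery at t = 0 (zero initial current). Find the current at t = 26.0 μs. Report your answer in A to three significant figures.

I ≈ 0.343 A

τ = L/R = 1.090×10^-3/129 = 8.450×10^-6 s; final current I_∞ = ε/R = 46.4/129 = 0.3597 A.
I(t) = I_∞(1 − e^(−t/τ)) with t/τ = 3.077.
I = (0.3597)(1 − e^(−3.077)) = 0.3431 A.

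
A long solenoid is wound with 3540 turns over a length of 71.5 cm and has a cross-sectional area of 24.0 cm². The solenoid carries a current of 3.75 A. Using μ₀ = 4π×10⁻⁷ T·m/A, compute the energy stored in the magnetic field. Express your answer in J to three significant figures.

A = 24.0 cm² = 2.400×10^-3 m².
L = μ₀N²A/ℓ = (4π×10⁻⁷)(3540)²(2.400×10^-3)/(0.715) = 5.286×10^-2 H.
U = ½LI² = ½(5.286×10^-2)(3.75)² = 0.3717 J.

U ≈ 0.372 J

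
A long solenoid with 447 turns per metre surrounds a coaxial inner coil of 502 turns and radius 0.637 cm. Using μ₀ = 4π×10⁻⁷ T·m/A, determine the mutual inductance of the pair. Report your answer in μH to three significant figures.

M ≈ 35.9 μH

The outer solenoid produces a uniform field B₁ = μ₀n₁I₁ across the inner coil,
so the flux linkage is N₂Φ = N₂B₁A₂ = μ₀n₁N₂A₂·I₁, giving M = μ₀n₁N₂A₂.
A₂ = πr² = π(6.370×10^-3 m)² = 1.2748×10^-4 m².
M = (4π×10⁻⁷)(447)(502)(1.2748×10^-4) = 3.5946×10^-5 H.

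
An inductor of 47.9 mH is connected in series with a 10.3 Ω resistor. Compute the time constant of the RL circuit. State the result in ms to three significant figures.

τ = L/R = (4.790×10^-2 H)/(10.3 Ω) = 4.650×10^-3 s.

τ ≈ 4.65 ms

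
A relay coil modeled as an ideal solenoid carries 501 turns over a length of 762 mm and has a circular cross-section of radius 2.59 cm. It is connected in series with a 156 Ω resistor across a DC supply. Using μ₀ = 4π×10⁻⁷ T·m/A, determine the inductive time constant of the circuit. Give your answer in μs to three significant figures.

τ ≈ 5.59 μs

A = πr² = π(2.590×10^-2 m)² = 2.107×10^-3 m².
L = μ₀N²A/ℓ = (4π×10⁻⁷)(501)²(2.107×10^-3)/(0.762) = 8.723×10^-4 H.
τ = L/R = (8.723×10^-4)/(156) = 5.592×10^-6 s.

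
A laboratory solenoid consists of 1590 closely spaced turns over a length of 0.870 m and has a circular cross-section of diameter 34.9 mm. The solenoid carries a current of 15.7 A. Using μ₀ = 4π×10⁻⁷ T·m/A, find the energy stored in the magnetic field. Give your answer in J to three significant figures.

U ≈ 0.431 J

A = π(d/2)² = π(1.745×10^-2 m)² = 9.566×10^-4 m².
L = μ₀N²A/ℓ = (4π×10⁻⁷)(1590)²(9.566×10^-4)/(0.87) = 3.493×10^-3 H.
U = ½LI² = ½(3.493×10^-3)(15.7)² = 0.4305 J.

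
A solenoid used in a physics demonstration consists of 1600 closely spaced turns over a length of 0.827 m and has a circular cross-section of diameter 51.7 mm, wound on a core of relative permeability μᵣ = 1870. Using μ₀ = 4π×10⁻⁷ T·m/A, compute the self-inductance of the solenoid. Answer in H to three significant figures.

A = π(d/2)² = π(2.585×10^-2 m)² = 2.099×10^-3 m².
For a long solenoid, L = μ₀μᵣN²A/ℓ.
L = (4π×10⁻⁷)(1870)(1600)²(2.099×10^-3)/(0.827 m) = 15.27 H.

L ≈ 15.3 H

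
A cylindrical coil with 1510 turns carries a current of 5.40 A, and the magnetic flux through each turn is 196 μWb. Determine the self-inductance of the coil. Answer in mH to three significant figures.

Self-inductance is defined by L = NΦ_B/I (flux linkage over current).
L = (1510)(1.960×10^-4 Wb)/(5.40 A) = 5.481×10^-2 H.

L ≈ 54.8 mH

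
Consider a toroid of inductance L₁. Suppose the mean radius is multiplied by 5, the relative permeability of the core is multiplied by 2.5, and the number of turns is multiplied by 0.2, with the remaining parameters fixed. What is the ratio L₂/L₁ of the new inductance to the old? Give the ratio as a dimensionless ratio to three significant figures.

L₂/L₁ = 0.0200

For a toroid, L ∝ μᵣN²A/R.
L₂/L₁ = (5)^-1 × (2.5) × (0.2)^2 = 0.0200.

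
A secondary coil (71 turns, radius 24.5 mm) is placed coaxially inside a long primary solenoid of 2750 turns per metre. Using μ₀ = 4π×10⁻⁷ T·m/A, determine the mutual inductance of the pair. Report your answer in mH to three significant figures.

The outer solenoid produces a uniform field B₁ = μ₀n₁I₁ across the inner coil,
so the flux linkage is N₂Φ = N₂B₁A₂ = μ₀n₁N₂A₂·I₁, giving M = μ₀n₁N₂A₂.
A₂ = πr² = π(2.450×10^-2 m)² = 1.886×10^-3 m².
M = (4π×10⁻⁷)(2750)(71)(1.886×10^-3) = 4.627×10^-4 H.

M ≈ 0.463 mH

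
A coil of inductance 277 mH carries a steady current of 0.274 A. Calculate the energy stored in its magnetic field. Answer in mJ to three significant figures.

Stored magnetic energy: U = ½LI².
U = ½(0.277 H)(0.274 A)² = 1.040×10^-2 J.

U ≈ 10.4 mJ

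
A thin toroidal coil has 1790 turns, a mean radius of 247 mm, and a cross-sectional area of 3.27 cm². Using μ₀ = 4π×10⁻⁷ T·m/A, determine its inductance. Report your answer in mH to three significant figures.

For a thin toroid, L = μ₀N²A/(2πR).
L = (4π×10⁻⁷)(1790)²(3.270×10^-4) / (2π×0.247 m) = 8.484×10^-4 H.

L ≈ 0.848 mH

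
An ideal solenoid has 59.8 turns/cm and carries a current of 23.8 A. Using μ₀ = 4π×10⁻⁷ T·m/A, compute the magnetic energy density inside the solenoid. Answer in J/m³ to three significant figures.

B = μ₀nI = (4π×10⁻⁷)(5.980×10^3)(23.8) = 0.1788 T.
u = B²/(2μ₀) = (0.1788)²/(2×4π×10⁻⁷) = 1.273×10^4 J/m³.

u ≈ 12700 J/m³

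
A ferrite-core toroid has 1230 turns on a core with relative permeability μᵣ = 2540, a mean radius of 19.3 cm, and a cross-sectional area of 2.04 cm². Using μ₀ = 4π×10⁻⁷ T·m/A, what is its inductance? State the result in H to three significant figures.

L ≈ 0.812 H

For a thin toroid, L = μ₀μᵣN²A/(2πR).
L = (4π×10⁻⁷)(2540)(1230)²(2.040×10^-4) / (2π×0.193 m) = 0.8124 H.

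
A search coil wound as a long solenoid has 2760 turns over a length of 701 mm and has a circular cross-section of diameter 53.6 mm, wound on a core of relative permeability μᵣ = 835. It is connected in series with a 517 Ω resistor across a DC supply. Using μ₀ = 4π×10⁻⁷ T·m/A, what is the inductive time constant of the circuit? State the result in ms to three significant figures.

A = π(d/2)² = π(2.680×10^-2 m)² = 2.256×10^-3 m².
L = μ₀μᵣN²A/ℓ = (4π×10⁻⁷)(835)(2760)²(2.256×10^-3)/(0.701) = 25.73 H.
τ = L/R = (25.73)/(517) = 4.977×10^-2 s.

τ ≈ 49.8 ms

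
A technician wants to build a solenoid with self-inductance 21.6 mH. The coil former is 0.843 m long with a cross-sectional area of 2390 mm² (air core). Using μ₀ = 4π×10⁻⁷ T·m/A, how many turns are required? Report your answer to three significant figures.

A = 2390 mm² = 2.390×10^-3 m².
From L = μ₀N²A/ℓ, N = √(Lℓ / (μ₀A)).
N = √[(2.160×10^-2)(0.843) / ((4π×10⁻⁷)×2.390×10^-3)] = √(6.063×10^6) ≈ 2462.3.

N ≈ 2460 turns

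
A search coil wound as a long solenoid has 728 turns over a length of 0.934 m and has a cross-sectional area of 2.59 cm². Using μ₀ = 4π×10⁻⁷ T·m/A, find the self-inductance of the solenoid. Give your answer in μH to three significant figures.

L ≈ 185 μH

A = 2.59 cm² = 2.590×10^-4 m².
For a long solenoid, L = μ₀N²A/ℓ.
L = (4π×10⁻⁷)(728)²(2.590×10^-4)/(0.934 m) = 1.847×10^-4 H.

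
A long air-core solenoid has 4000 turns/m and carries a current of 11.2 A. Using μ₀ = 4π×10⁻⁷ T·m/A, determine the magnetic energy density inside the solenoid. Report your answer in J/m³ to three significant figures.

B = μ₀nI = (4π×10⁻⁷)(4.000×10^3)(11.2) = 5.630×10^-2 T.
u = B²/(2μ₀) = (5.630×10^-2)²/(2×4π×10⁻⁷) = 1.261×10^3 J/m³.

u ≈ 1260 J/m³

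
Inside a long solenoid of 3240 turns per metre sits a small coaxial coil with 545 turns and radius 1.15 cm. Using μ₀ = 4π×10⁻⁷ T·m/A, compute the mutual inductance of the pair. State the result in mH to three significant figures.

M ≈ 0.922 mH

The outer solenoid produces a uniform field B₁ = μ₀n₁I₁ across the inner coil,
so the flux linkage is N₂Φ = N₂B₁A₂ = μ₀n₁N₂A₂·I₁, giving M = μ₀n₁N₂A₂.
A₂ = πr² = π(1.150×10^-2 m)² = 4.1548×10^-4 m².
M = (4π×10⁻⁷)(3240)(545)(4.1548×10^-4) = 9.219×10^-4 H.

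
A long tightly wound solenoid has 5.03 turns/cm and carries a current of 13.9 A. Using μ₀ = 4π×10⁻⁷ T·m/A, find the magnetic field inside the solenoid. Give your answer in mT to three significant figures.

B ≈ 8.79 mT

Inside a long solenoid, B = μ₀nI.
B = (4π×10⁻⁷)(503 m⁻¹)(13.9 A) = 8.786×10^-3 T.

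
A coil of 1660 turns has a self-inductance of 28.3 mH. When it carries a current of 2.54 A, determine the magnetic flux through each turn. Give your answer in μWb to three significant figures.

From L = NΦ_B/I, the flux per turn is Φ_B = LI/N.
Φ_B = (2.830×10^-2 H)(2.54 A)/1660 = 4.330×10^-5 Wb.

Φ_B ≈ 43.3 μWb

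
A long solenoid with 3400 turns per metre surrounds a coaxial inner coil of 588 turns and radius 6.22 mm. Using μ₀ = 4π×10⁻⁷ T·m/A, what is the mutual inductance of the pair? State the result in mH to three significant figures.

The outer solenoid produces a uniform field B₁ = μ₀n₁I₁ across the inner coil,
so the flux linkage is N₂Φ = N₂B₁A₂ = μ₀n₁N₂A₂·I₁, giving M = μ₀n₁N₂A₂.
A₂ = πr² = π(6.220×10^-3 m)² = 1.215×10^-4 m².
M = (4π×10⁻⁷)(3400)(588)(1.215×10^-4) = 3.053×10^-4 H.

M ≈ 0.305 mH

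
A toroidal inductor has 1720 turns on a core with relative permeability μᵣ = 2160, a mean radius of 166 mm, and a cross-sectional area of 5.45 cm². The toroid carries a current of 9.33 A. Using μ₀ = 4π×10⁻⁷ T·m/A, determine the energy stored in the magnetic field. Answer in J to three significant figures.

U ≈ 183 J

L = μ₀μᵣN²A/(2πR) = (4π×10⁻⁷)(2160)(1720)²(5.450×10^-4)/(2π×0.166) = 4.196 H.
U = ½LI² = ½(4.196)(9.33)² = 182.6 J.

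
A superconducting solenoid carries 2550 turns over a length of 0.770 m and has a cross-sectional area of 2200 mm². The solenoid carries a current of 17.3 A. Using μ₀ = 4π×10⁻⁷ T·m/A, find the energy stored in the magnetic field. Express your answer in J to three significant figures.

U ≈ 3.49 J

A = 2200 mm² = 2.200×10^-3 m².
L = μ₀N²A/ℓ = (4π×10⁻⁷)(2550)²(2.200×10^-3)/(0.77) = 2.3347×10^-2 H.
U = ½LI² = ½(2.3347×10^-2)(17.3)² = 3.494 J.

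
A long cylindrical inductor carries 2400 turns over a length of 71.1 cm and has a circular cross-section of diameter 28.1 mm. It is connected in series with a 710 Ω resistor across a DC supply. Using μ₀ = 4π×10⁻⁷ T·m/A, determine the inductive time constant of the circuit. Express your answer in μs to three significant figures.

A = π(d/2)² = π(1.405×10^-2 m)² = 6.202×10^-4 m².
L = μ₀N²A/ℓ = (4π×10⁻⁷)(2400)²(6.202×10^-4)/(0.711) = 6.313×10^-3 H.
τ = L/R = (6.313×10^-3)/(710) = 8.892×10^-6 s.

τ ≈ 8.89 μs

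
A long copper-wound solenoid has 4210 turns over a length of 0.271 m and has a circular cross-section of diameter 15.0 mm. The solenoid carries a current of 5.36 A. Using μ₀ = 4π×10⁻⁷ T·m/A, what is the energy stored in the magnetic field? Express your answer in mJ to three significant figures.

U ≈ 209 mJ

A = π(d/2)² = π(7.500×10^-3 m)² = 1.767×10^-4 m².
L = μ₀N²A/ℓ = (4π×10⁻⁷)(4210)²(1.767×10^-4)/(0.271) = 1.452×10^-2 H.
U = ½LI² = ½(1.452×10^-2)(5.36)² = 0.2086 J.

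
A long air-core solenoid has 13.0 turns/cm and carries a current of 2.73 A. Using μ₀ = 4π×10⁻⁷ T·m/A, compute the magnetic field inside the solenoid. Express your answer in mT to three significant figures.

Inside a long solenoid, B = μ₀nI.
B = (4π×10⁻⁷)(1.300×10^3 m⁻¹)(2.73 A) = 4.460×10^-3 T.

B ≈ 4.46 mT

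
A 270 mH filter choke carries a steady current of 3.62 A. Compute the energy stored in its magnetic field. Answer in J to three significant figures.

Stored magnetic energy: U = ½LI².
U = ½(0.27 H)(3.62 A)² = 1.769 J.

U ≈ 1.77 J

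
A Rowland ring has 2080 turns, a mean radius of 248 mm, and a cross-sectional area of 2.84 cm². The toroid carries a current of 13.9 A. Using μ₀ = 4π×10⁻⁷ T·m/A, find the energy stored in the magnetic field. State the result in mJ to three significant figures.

U ≈ 95.7 mJ

L = μ₀N²A/(2πR) = (4π×10⁻⁷)(2080)²(2.840×10^-4)/(2π×0.248) = 9.909×10^-4 H.
U = ½LI² = ½(9.909×10^-4)(13.9)² = 9.572×10^-2 J.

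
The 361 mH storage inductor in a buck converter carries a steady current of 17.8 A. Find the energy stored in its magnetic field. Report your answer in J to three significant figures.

U ≈ 57.2 J

Stored magnetic energy: U = ½LI².
U = ½(0.361 H)(17.8 A)² = 57.19 J.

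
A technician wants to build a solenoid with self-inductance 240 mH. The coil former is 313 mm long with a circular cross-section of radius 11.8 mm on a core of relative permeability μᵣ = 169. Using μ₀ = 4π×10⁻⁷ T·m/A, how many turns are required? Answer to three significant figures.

A = πr² = π(1.180×10^-2 m)² = 4.374×10^-4 m².
From L = μ₀μᵣN²A/ℓ, N = √(Lℓ / (μ₀μᵣA)).
N = √[(0.24)(0.313) / ((4π×10⁻⁷)(169)×4.374×10^-4)] = √(8.086×10^5) ≈ 899.2.

N ≈ 899 turns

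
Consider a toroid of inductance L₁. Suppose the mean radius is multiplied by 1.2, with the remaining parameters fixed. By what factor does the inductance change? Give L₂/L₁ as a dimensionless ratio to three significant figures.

For a toroid, L ∝ μᵣN²A/R.
L₂/L₁ = (1.2)^-1 = 0.833.

L₂/L₁ = 0.833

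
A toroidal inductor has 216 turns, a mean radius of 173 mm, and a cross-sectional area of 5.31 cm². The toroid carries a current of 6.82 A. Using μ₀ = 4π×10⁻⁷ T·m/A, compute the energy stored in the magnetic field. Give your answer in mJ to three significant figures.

L = μ₀N²A/(2πR) = (4π×10⁻⁷)(216)²(5.310×10^-4)/(2π×0.173) = 2.864×10^-5 H.
U = ½LI² = ½(2.864×10^-5)(6.82)² = 6.661×10^-4 J.

U ≈ 0.666 mJ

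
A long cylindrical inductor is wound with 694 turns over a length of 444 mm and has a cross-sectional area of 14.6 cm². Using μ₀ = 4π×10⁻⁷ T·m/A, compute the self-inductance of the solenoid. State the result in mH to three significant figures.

L ≈ 1.99 mH

A = 14.6 cm² = 1.460×10^-3 m².
For a long solenoid, L = μ₀N²A/ℓ.
L = (4π×10⁻⁷)(694)²(1.460×10^-3)/(0.444 m) = 1.990×10^-3 H.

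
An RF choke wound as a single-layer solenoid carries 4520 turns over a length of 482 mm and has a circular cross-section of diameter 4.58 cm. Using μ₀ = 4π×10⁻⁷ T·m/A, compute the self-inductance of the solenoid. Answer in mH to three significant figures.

A = π(d/2)² = π(2.290×10^-2 m)² = 1.647×10^-3 m².
For a long solenoid, L = μ₀N²A/ℓ.
L = (4π×10⁻⁷)(4520)²(1.647×10^-3)/(0.482 m) = 8.775×10^-2 H.

L ≈ 87.8 mH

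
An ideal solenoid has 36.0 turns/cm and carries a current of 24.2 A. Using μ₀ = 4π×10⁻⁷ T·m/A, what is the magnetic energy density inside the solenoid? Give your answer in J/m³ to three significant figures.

B = μ₀nI = (4π×10⁻⁷)(3.600×10^3)(24.2) = 0.10948 T.
u = B²/(2μ₀) = (0.10948)²/(2×4π×10⁻⁷) = 4.769×10^3 J/m³.

u ≈ 4770 J/m³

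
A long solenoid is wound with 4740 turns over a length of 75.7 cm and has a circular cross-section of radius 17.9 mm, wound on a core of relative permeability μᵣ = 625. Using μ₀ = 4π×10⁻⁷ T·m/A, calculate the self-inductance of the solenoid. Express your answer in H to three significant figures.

A = πr² = π(1.790×10^-2 m)² = 1.007×10^-3 m².
For a long solenoid, L = μ₀μᵣN²A/ℓ.
L = (4π×10⁻⁷)(625)(4740)²(1.007×10^-3)/(0.757 m) = 23.46 H.

L ≈ 23.5 H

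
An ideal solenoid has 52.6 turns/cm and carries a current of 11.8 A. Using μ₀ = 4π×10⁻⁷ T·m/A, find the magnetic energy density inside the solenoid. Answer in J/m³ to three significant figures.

u ≈ 2420 J/m³

B = μ₀nI = (4π×10⁻⁷)(5.260×10^3)(11.8) = 7.800×10^-2 T.
u = B²/(2μ₀) = (7.800×10^-2)²/(2×4π×10⁻⁷) = 2.421×10^3 J/m³.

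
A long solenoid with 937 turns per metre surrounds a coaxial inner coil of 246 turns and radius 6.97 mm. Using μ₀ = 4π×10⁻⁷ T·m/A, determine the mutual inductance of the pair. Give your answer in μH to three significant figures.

The outer solenoid produces a uniform field B₁ = μ₀n₁I₁ across the inner coil,
so the flux linkage is N₂Φ = N₂B₁A₂ = μ₀n₁N₂A₂·I₁, giving M = μ₀n₁N₂A₂.
A₂ = πr² = π(6.970×10^-3 m)² = 1.526×10^-4 m².
M = (4π×10⁻⁷)(937)(246)(1.526×10^-4) = 4.421×10^-5 H.

M ≈ 44.2 μH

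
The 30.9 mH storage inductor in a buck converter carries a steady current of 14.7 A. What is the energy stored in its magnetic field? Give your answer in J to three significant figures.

U ≈ 3.34 J

Stored magnetic energy: U = ½LI².
U = ½(3.090×10^-2 H)(14.7 A)² = 3.339 J.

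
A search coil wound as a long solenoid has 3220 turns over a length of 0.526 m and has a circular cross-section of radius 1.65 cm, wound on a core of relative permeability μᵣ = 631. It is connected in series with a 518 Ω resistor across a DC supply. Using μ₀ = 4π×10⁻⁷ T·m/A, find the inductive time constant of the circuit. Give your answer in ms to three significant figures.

A = πr² = π(1.650×10^-2 m)² = 8.553×10^-4 m².
L = μ₀μᵣN²A/ℓ = (4π×10⁻⁷)(631)(3220)²(8.553×10^-4)/(0.526) = 13.37 H.
τ = L/R = (13.37)/(518) = 2.581×10^-2 s.

τ ≈ 25.8 ms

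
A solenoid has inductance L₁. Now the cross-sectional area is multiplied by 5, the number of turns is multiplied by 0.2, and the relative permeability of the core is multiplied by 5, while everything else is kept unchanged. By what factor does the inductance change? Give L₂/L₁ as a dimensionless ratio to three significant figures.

For a solenoid, L ∝ μᵣN²A/ℓ.
L₂/L₁ = (5) × (0.2)^2 × (5) = 1.00.

L₂/L₁ = 1.00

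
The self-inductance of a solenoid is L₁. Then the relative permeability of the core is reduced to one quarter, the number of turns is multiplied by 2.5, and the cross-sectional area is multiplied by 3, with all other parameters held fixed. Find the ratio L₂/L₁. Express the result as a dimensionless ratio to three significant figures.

For a solenoid, L ∝ μᵣN²A/ℓ.
L₂/L₁ = (0.25) × (2.5)^2 × (3) = 4.69.

L₂/L₁ = 4.69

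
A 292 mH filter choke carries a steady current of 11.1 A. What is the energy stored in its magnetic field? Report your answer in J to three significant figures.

U ≈ 18.0 J

Stored magnetic energy: U = ½LI².
U = ½(0.292 H)(11.1 A)² = 17.99 J.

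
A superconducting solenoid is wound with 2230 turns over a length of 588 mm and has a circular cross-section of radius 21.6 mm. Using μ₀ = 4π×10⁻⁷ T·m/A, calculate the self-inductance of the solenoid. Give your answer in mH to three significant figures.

L ≈ 15.6 mH

A = πr² = π(2.160×10^-2 m)² = 1.466×10^-3 m².
For a long solenoid, L = μ₀N²A/ℓ.
L = (4π×10⁻⁷)(2230)²(1.466×10^-3)/(0.588 m) = 1.558×10^-2 H.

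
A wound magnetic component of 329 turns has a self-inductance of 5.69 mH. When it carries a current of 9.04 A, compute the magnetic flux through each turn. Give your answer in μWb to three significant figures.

Φ_B ≈ 156 μWb

From L = NΦ_B/I, the flux per turn is Φ_B = LI/N.
Φ_B = (5.690×10^-3 H)(9.04 A)/329 = 1.563×10^-4 Wb.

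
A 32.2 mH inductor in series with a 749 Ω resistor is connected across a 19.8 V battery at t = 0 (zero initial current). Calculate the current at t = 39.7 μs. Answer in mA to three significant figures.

I ≈ 15.9 mA

τ = L/R = 3.220×10^-2/749 = 4.299×10^-5 s; final current I_∞ = ε/R = 19.8/749 = 2.644×10^-2 A.
I(t) = I_∞(1 − e^(−t/τ)) with t/τ = 0.923.
I = (2.644×10^-2)(1 − e^(−0.923)) = 1.594×10^-2 A.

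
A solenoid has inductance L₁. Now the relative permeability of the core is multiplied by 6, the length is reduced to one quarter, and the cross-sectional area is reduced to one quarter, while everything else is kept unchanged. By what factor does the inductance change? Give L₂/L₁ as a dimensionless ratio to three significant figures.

L₂/L₁ = 6.00

For a solenoid, L ∝ μᵣN²A/ℓ.
L₂/L₁ = (6) × (0.25)^-1 × (0.25) = 6.00.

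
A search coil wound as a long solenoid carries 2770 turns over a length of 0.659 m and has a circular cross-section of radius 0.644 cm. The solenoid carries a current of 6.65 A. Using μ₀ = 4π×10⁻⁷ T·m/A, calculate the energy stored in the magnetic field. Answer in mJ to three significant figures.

U ≈ 42.2 mJ

A = πr² = π(6.440×10^-3 m)² = 1.303×10^-4 m².
L = μ₀N²A/ℓ = (4π×10⁻⁷)(2770)²(1.303×10^-4)/(0.659) = 1.906×10^-3 H.
U = ½LI² = ½(1.906×10^-3)(6.65)² = 4.215×10^-2 J.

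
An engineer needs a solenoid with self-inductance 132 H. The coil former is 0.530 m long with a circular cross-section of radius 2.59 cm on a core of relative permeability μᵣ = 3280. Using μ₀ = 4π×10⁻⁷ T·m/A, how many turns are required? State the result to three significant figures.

A = πr² = π(2.590×10^-2 m)² = 2.107×10^-3 m².
From L = μ₀μᵣN²A/ℓ, N = √(Lℓ / (μ₀μᵣA)).
N = √[(132)(0.53) / ((4π×10⁻⁷)(3280)×2.107×10^-3)] = √(8.054×10^6) ≈ 2838.0.

N ≈ 2840 turns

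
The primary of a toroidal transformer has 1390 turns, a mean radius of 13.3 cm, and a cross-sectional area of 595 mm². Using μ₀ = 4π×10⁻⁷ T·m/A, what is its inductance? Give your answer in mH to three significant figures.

For a thin toroid, L = μ₀N²A/(2πR).
L = (4π×10⁻⁷)(1390)²(5.950×10^-4) / (2π×0.133 m) = 1.729×10^-3 H.

L ≈ 1.73 mH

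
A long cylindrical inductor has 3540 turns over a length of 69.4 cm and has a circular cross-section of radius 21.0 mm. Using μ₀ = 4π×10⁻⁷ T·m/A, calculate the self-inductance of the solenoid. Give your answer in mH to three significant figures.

A = πr² = π(2.100×10^-2 m)² = 1.385×10^-3 m².
For a long solenoid, L = μ₀N²A/ℓ.
L = (4π×10⁻⁷)(3540)²(1.385×10^-3)/(0.694 m) = 3.144×10^-2 H.

L ≈ 31.4 mH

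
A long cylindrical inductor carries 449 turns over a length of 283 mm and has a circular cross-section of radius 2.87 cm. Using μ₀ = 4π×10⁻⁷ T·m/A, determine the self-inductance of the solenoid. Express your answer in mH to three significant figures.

L ≈ 2.32 mH

A = πr² = π(2.870×10^-2 m)² = 2.588×10^-3 m².
For a long solenoid, L = μ₀N²A/ℓ.
L = (4π×10⁻⁷)(449)²(2.588×10^-3)/(0.283 m) = 2.316×10^-3 H.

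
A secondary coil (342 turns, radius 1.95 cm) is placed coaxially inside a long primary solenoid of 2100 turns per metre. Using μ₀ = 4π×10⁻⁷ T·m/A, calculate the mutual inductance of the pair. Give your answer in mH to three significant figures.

The outer solenoid produces a uniform field B₁ = μ₀n₁I₁ across the inner coil,
so the flux linkage is N₂Φ = N₂B₁A₂ = μ₀n₁N₂A₂·I₁, giving M = μ₀n₁N₂A₂.
A₂ = πr² = π(1.950×10^-2 m)² = 1.1946×10^-3 m².
M = (4π×10⁻⁷)(2100)(342)(1.1946×10^-3) = 1.078×10^-3 H.

M ≈ 1.08 mH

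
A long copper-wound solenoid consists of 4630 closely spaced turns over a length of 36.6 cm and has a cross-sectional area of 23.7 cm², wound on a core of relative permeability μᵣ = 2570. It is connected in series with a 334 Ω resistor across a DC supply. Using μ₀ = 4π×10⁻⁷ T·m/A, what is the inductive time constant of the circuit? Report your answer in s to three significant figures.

A = 23.7 cm² = 2.370×10^-3 m².
L = μ₀μᵣN²A/ℓ = (4π×10⁻⁷)(2570)(4630)²(2.370×10^-3)/(0.366) = 448.3 H.
τ = L/R = (448.3)/(334) = 1.342 s.

τ ≈ 1.34 s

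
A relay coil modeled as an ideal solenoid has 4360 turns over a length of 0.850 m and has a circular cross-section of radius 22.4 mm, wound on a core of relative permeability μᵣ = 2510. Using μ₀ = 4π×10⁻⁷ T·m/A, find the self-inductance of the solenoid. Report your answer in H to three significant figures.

A = πr² = π(2.240×10^-2 m)² = 1.576×10^-3 m².
For a long solenoid, L = μ₀μᵣN²A/ℓ.
L = (4π×10⁻⁷)(2510)(4360)²(1.576×10^-3)/(0.85 m) = 111.2 H.

L ≈ 111 H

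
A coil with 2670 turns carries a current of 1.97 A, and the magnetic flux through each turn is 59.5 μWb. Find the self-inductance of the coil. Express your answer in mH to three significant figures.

L ≈ 80.6 mH

Self-inductance is defined by L = NΦ_B/I (flux linkage over current).
L = (2670)(5.950×10^-5 Wb)/(1.97 A) = 8.064×10^-2 H.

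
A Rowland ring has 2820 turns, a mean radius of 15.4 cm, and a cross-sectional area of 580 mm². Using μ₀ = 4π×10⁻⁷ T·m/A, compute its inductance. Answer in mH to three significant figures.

L ≈ 5.99 mH

For a thin toroid, L = μ₀N²A/(2πR).
L = (4π×10⁻⁷)(2820)²(5.800×10^-4) / (2π×0.154 m) = 5.990×10^-3 H.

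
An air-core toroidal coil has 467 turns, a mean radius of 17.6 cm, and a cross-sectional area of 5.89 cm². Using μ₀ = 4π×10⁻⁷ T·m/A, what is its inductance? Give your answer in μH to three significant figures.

For a thin toroid, L = μ₀N²A/(2πR).
L = (4π×10⁻⁷)(467)²(5.890×10^-4) / (2π×0.176 m) = 1.460×10^-4 H.

L ≈ 146 μH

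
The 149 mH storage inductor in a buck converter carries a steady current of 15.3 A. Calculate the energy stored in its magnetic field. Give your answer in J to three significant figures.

U ≈ 17.4 J

Stored magnetic energy: U = ½LI².
U = ½(0.149 H)(15.3 A)² = 17.44 J.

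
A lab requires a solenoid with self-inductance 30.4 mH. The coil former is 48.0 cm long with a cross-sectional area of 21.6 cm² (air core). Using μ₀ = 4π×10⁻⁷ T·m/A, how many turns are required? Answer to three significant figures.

A = 21.6 cm² = 2.160×10^-3 m².
From L = μ₀N²A/ℓ, N = √(Lℓ / (μ₀A)).
N = √[(3.040×10^-2)(0.48) / ((4π×10⁻⁷)×2.160×10^-3)] = √(5.376×10^6) ≈ 2318.6.

N ≈ 2320 turns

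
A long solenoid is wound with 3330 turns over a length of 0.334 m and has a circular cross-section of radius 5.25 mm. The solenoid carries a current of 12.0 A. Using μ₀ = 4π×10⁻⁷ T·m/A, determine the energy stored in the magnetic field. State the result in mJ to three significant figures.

U ≈ 260 mJ

A = πr² = π(5.250×10^-3 m)² = 8.659×10^-5 m².
L = μ₀N²A/ℓ = (4π×10⁻⁷)(3330)²(8.659×10^-5)/(0.334) = 3.613×10^-3 H.
U = ½LI² = ½(3.613×10^-3)(12.0)² = 0.2601 J.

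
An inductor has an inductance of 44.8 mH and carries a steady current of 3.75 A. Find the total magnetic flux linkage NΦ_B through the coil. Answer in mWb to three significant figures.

From L = NΦ_B/I, the flux linkage is NΦ_B = LI.
NΦ_B = (4.480×10^-2 H)(3.75 A) = 0.168 Wb.

NΦ_B ≈ 168 mWb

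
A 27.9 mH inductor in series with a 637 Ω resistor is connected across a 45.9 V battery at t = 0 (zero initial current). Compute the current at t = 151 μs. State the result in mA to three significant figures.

I ≈ 69.8 mA

τ = L/R = 2.790×10^-2/637 = 4.380×10^-5 s; final current I_∞ = ε/R = 45.9/637 = 7.206×10^-2 A.
I(t) = I_∞(1 − e^(−t/τ)) with t/τ = 3.448.
I = (7.206×10^-2)(1 − e^(−3.448)) = 6.976×10^-2 A.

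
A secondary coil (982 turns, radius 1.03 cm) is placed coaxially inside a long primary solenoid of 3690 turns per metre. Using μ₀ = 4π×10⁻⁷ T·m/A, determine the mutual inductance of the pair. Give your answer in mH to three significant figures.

M ≈ 1.52 mH

The outer solenoid produces a uniform field B₁ = μ₀n₁I₁ across the inner coil,
so the flux linkage is N₂Φ = N₂B₁A₂ = μ₀n₁N₂A₂·I₁, giving M = μ₀n₁N₂A₂.
A₂ = πr² = π(1.030×10^-2 m)² = 3.333×10^-4 m².
M = (4π×10⁻⁷)(3690)(982)(3.333×10^-4) = 1.518×10^-3 H.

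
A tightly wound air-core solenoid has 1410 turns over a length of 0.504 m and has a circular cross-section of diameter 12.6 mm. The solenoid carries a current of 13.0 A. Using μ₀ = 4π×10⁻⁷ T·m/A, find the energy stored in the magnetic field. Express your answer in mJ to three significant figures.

A = π(d/2)² = π(6.300×10^-3 m)² = 1.247×10^-4 m².
L = μ₀N²A/ℓ = (4π×10⁻⁷)(1410)²(1.247×10^-4)/(0.504) = 6.181×10^-4 H.
U = ½LI² = ½(6.181×10^-4)(13.0)² = 5.223×10^-2 J.

U ≈ 52.2 mJ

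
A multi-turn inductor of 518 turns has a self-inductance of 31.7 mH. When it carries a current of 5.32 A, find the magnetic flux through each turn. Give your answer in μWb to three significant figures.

Φ_B ≈ 326 μWb

From L = NΦ_B/I, the flux per turn is Φ_B = LI/N.
Φ_B = (3.170×10^-2 H)(5.32 A)/518 = 3.256×10^-4 Wb.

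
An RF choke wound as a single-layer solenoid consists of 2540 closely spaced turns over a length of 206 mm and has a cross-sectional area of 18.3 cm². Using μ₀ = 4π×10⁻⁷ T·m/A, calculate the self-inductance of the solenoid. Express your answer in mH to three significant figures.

L ≈ 72.0 mH

A = 18.3 cm² = 1.830×10^-3 m².
For a long solenoid, L = μ₀N²A/ℓ.
L = (4π×10⁻⁷)(2540)²(1.830×10^-3)/(0.206 m) = 7.202×10^-2 H.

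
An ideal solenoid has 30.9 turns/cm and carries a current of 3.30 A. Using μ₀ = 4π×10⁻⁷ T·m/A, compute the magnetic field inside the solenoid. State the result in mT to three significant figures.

Inside a long solenoid, B = μ₀nI.
B = (4π×10⁻⁷)(3.090×10^3 m⁻¹)(3.30 A) = 1.281×10^-2 T.

B ≈ 12.8 mT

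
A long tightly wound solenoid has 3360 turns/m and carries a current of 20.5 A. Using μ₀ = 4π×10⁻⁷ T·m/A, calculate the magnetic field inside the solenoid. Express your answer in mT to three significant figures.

B ≈ 86.6 mT

Inside a long solenoid, B = μ₀nI.
B = (4π×10⁻⁷)(3.360×10^3 m⁻¹)(20.5 A) = 8.656×10^-2 T.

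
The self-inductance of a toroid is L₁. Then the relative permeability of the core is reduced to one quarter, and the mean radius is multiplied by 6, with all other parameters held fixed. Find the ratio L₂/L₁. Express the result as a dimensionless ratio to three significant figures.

L₂/L₁ = 0.0417

For a toroid, L ∝ μᵣN²A/R.
L₂/L₁ = (0.25) × (6)^-1 = 0.0417.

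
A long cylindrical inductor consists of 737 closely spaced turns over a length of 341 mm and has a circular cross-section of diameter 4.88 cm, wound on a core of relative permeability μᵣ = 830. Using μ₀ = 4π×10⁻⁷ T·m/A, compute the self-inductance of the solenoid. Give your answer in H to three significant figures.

L ≈ 3.11 H

A = π(d/2)² = π(2.440×10^-2 m)² = 1.870×10^-3 m².
For a long solenoid, L = μ₀μᵣN²A/ℓ.
L = (4π×10⁻⁷)(830)(737)²(1.870×10^-3)/(0.341 m) = 3.107 H.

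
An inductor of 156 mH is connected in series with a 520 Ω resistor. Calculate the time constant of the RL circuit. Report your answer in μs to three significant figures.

τ ≈ 300 μs

τ = L/R = (0.156 H)/(520 Ω) = 3.000×10^-4 s.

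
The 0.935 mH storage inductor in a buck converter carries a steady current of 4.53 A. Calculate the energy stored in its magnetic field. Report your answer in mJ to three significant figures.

Stored magnetic energy: U = ½LI².
U = ½(9.350×10^-4 H)(4.53 A)² = 9.594×10^-3 J.

U ≈ 9.59 mJ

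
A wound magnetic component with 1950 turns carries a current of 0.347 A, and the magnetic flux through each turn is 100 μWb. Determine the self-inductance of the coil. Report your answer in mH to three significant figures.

L ≈ 562 mH

Self-inductance is defined by L = NΦ_B/I (flux linkage over current).
L = (1950)(1.000×10^-4 Wb)/(0.347 A) = 0.562 H.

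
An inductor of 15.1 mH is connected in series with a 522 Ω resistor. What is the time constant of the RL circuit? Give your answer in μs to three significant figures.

τ ≈ 28.9 μs

τ = L/R = (1.510×10^-2 H)/(522 Ω) = 2.893×10^-5 s.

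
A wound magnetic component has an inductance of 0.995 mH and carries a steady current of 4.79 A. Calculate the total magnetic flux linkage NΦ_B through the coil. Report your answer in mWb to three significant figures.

NΦ_B ≈ 4.77 mWb

From L = NΦ_B/I, the flux linkage is NΦ_B = LI.
NΦ_B = (9.950×10^-4 H)(4.79 A) = 4.766×10^-3 Wb.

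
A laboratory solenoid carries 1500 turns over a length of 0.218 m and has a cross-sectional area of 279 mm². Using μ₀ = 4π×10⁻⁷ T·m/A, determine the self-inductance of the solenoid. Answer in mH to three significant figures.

A = 279 mm² = 2.790×10^-4 m².
For a long solenoid, L = μ₀N²A/ℓ.
L = (4π×10⁻⁷)(1500)²(2.790×10^-4)/(0.218 m) = 3.619×10^-3 H.

L ≈ 3.62 mH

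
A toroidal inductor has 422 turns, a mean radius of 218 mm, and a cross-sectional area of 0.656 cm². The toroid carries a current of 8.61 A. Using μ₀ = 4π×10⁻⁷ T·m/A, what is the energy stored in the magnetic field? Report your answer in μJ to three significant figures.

L = μ₀N²A/(2πR) = (4π×10⁻⁷)(422)²(6.560×10^-5)/(2π×0.218) = 1.072×10^-5 H.
U = ½LI² = ½(1.072×10^-5)(8.61)² = 3.973×10^-4 J.

U ≈ 397 μJ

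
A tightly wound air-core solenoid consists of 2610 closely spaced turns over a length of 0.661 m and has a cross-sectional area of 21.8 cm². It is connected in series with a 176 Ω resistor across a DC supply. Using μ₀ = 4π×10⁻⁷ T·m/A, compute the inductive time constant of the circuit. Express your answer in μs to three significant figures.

A = 21.8 cm² = 2.180×10^-3 m².
L = μ₀N²A/ℓ = (4π×10⁻⁷)(2610)²(2.180×10^-3)/(0.661) = 2.823×10^-2 H.
τ = L/R = (2.823×10^-2)/(176) = 1.604×10^-4 s.

τ ≈ 160 μs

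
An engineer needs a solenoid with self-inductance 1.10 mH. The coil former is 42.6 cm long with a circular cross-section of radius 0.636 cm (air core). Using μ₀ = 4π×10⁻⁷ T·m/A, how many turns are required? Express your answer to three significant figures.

N ≈ 1710 turns

A = πr² = π(6.360×10^-3 m)² = 1.271×10^-4 m².
From L = μ₀N²A/ℓ, N = √(Lℓ / (μ₀A)).
N = √[(1.100×10^-3)(0.426) / ((4π×10⁻⁷)×1.271×10^-4)] = √(2.934×10^6) ≈ 1713.0.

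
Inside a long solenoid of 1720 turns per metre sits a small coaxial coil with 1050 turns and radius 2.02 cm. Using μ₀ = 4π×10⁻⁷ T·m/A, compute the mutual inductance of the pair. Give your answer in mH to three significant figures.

The outer solenoid produces a uniform field B₁ = μ₀n₁I₁ across the inner coil,
so the flux linkage is N₂Φ = N₂B₁A₂ = μ₀n₁N₂A₂·I₁, giving M = μ₀n₁N₂A₂.
A₂ = πr² = π(2.020×10^-2 m)² = 1.282×10^-3 m².
M = (4π×10⁻⁷)(1720)(1050)(1.282×10^-3) = 2.909×10^-3 H.

M ≈ 2.91 mH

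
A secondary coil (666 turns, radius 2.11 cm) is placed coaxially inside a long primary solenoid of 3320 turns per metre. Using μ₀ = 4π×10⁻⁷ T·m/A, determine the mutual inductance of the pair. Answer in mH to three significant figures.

The outer solenoid produces a uniform field B₁ = μ₀n₁I₁ across the inner coil,
so the flux linkage is N₂Φ = N₂B₁A₂ = μ₀n₁N₂A₂·I₁, giving M = μ₀n₁N₂A₂.
A₂ = πr² = π(2.110×10^-2 m)² = 1.399×10^-3 m².
M = (4π×10⁻⁷)(3320)(666)(1.399×10^-3) = 3.886×10^-3 H.

M ≈ 3.89 mH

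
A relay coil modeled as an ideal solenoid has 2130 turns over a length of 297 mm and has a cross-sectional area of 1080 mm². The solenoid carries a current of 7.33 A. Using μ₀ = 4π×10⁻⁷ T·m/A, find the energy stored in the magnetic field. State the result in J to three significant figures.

U ≈ 0.557 J

A = 1080 mm² = 1.080×10^-3 m².
L = μ₀N²A/ℓ = (4π×10⁻⁷)(2130)²(1.080×10^-3)/(0.297) = 2.073×10^-2 H.
U = ½LI² = ½(2.073×10^-2)(7.33)² = 0.5569 J.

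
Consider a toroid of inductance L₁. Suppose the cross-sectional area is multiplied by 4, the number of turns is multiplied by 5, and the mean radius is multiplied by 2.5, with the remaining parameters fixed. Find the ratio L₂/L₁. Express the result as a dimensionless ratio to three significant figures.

L₂/L₁ = 40.0

For a toroid, L ∝ μᵣN²A/R.
L₂/L₁ = (4) × (5)^2 × (2.5)^-1 = 40.0.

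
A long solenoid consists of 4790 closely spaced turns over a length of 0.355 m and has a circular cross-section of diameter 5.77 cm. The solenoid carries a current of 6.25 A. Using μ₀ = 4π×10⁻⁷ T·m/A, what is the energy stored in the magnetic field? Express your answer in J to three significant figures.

A = π(d/2)² = π(2.885×10^-2 m)² = 2.6148×10^-3 m².
L = μ₀N²A/ℓ = (4π×10⁻⁷)(4790)²(2.6148×10^-3)/(0.355) = 0.2124 H.
U = ½LI² = ½(0.2124)(6.25)² = 4.148 J.

U ≈ 4.15 J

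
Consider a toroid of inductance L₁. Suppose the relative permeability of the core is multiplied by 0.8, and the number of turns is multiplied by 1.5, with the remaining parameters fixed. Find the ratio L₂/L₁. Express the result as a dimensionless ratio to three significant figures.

For a toroid, L ∝ μᵣN²A/R.
L₂/L₁ = (0.8) × (1.5)^2 = 1.80.

L₂/L₁ = 1.80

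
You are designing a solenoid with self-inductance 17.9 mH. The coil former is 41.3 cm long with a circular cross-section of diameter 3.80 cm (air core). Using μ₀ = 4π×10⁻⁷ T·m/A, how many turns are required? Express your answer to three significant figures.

N ≈ 2280 turns

A = π(d/2)² = π(1.900×10^-2 m)² = 1.134×10^-3 m².
From L = μ₀N²A/ℓ, N = √(Lℓ / (μ₀A)).
N = √[(1.790×10^-2)(0.413) / ((4π×10⁻⁷)×1.134×10^-3)] = √(5.187×10^6) ≈ 2277.6.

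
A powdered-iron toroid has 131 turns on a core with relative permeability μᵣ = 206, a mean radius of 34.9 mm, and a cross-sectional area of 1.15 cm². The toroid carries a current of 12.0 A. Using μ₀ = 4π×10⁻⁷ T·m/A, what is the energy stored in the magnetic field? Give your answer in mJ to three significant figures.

U ≈ 168 mJ

L = μ₀μᵣN²A/(2πR) = (4π×10⁻⁷)(206)(131)²(1.150×10^-4)/(2π×3.490×10^-2) = 2.330×10^-3 H.
U = ½LI² = ½(2.330×10^-3)(12.0)² = 0.1677 J.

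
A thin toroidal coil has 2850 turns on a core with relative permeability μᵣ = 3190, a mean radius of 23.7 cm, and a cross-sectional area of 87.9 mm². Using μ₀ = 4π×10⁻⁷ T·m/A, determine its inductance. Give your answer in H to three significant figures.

For a thin toroid, L = μ₀μᵣN²A/(2πR).
L = (4π×10⁻⁷)(3190)(2850)²(8.790×10^-5) / (2π×0.237 m) = 1.922 H.

L ≈ 1.92 H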